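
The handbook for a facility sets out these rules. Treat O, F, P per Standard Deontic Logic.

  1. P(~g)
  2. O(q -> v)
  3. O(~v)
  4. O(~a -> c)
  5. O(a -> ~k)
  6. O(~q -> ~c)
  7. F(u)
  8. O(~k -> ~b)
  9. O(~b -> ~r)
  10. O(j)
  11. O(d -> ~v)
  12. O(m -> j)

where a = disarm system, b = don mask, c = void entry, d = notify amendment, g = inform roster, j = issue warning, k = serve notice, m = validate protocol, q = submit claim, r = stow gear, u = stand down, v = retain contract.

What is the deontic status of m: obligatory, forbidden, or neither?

Premise 12 is O(m -> j); even if O(j) held, inferring O(m) would be affirming the consequent — invalid.
No premise or chain of K-axiom applications forces O(m), and none forces O(~m). So m is neither obligatory nor forbidden under these norms.

Neither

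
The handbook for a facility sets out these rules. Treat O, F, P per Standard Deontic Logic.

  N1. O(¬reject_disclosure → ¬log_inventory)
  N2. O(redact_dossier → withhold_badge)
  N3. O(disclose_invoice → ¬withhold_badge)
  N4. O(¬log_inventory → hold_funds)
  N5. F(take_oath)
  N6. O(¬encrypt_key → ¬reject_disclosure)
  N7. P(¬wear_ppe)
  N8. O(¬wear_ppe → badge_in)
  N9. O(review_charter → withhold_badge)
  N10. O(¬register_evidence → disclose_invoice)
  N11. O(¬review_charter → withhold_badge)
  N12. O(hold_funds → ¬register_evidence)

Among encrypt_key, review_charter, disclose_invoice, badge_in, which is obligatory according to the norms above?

By case analysis on review_charter: premise 9 gives O(review_charter → withhold_badge) and premise 11 gives O(¬review_charter → withhold_badge), so O(withhold_badge) either way.
The contrapositive of premise 3 (O(disclose_invoice → ¬withhold_badge)) is O(withhold_badge → ¬disclose_invoice), and O(withhold_badge) is already established, so O(¬disclose_invoice).
Premise 10 is O(¬register_evidence → disclose_invoice); contrapositively O(¬disclose_invoice → register_evidence). Since O(¬disclose_invoice) holds, K gives O(register_evidence).
Premise 12, O(hold_funds → ¬register_evidence), contraposes to O(register_evidence → ¬hold_funds); with O(register_evidence) we get O(¬hold_funds).
The contrapositive of premise 4 (O(¬log_inventory → hold_funds)) is O(¬hold_funds → log_inventory), and O(¬hold_funds) is already established, so O(log_inventory).
The contrapositive of premise 1 (O(¬reject_disclosure → ¬log_inventory)) is O(log_inventory → reject_disclosure), and O(log_inventory) is already established, so O(reject_disclosure).
Premise 6, O(¬encrypt_key → ¬reject_disclosure), contraposes to O(reject_disclosure → encrypt_key); with O(reject_disclosure) we get O(encrypt_key).
So O(encrypt_key) holds — encrypt_key is obligatory. None of the other listed options is made obligatory by any chain of premises.

encrypt_key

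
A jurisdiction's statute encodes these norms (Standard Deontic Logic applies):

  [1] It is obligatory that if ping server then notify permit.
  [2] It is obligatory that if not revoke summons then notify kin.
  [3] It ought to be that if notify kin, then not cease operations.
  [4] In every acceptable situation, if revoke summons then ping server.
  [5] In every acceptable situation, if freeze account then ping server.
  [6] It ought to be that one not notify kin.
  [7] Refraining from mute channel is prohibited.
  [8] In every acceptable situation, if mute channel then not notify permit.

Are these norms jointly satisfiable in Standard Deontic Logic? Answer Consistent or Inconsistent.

Premise 6 gives O(¬notify_kin).
Premise 2, O(¬revoke_summons → notify_kin), contraposes to O(¬notify_kin → revoke_summons); with O(¬notify_kin) we get O(revoke_summons).
With premise 4, O(revoke_summons → ping_server), the K-axiom yields O(ping_server).
Premise 1 is O(ping_server → notify_permit); since O(ping_server), deontic closure gives O(notify_permit).
Premise 8, O(mute_channel → ¬notify_permit), contraposes to O(notify_permit → ¬mute_channel); with O(notify_permit) we get O(¬mute_channel).
Yet premise 7 is F(¬mute_channel), i.e. O(mute_channel).
We now have both O(¬mute_channel) and O(mute_channel) — mute_channel is simultaneously obligatory and forbidden, violating the D-axiom.

Inconsistent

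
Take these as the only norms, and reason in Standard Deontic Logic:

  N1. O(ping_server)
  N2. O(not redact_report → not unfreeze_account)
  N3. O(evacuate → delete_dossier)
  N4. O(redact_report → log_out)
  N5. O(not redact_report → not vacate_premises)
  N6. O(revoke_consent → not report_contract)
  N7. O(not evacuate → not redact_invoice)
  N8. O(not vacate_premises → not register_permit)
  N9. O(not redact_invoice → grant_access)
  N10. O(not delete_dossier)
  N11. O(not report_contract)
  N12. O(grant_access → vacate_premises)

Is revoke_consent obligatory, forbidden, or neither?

Neither

Premise 6 is O(revoke_consent → not report_contract); even if O(not report_contract) held, inferring O(revoke_consent) would be affirming the consequent — invalid.
No premise or chain of K-axiom applications forces O(revoke_consent), and none forces O(not revoke_consent). So revoke_consent is neither obligatory nor forbidden under these norms.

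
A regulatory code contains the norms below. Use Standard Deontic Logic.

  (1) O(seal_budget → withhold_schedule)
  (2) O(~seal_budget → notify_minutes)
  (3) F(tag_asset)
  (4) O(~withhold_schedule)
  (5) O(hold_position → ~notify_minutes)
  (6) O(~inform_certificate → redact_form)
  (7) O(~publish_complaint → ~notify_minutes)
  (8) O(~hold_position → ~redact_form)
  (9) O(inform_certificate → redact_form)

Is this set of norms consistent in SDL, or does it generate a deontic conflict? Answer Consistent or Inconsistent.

Inconsistent

Premises 9 and 6 cover both cases: O(inform_certificate → redact_form) and O(~inform_certificate → redact_form). Since inform_certificate ∨ ~inform_certificate is a tautology, O(redact_form) follows.
The contrapositive of premise 8 (O(~hold_position → ~redact_form)) is O(redact_form → hold_position), and O(redact_form) is already established, so O(hold_position).
Applying K to premise 5 (O(hold_position → ~notify_minutes)) and O(hold_position) yields O(~notify_minutes).
Premise 2 is O(~seal_budget → notify_minutes); contrapositively O(~notify_minutes → seal_budget). Since O(~notify_minutes) holds, K gives O(seal_budget).
Premise 1 is O(seal_budget → withhold_schedule); since O(seal_budget), deontic closure gives O(withhold_schedule).
Yet premise 4 states O(~withhold_schedule).
We now have both O(withhold_schedule) and O(~withhold_schedule) — withhold_schedule is simultaneously obligatory and forbidden, violating the D-axiom.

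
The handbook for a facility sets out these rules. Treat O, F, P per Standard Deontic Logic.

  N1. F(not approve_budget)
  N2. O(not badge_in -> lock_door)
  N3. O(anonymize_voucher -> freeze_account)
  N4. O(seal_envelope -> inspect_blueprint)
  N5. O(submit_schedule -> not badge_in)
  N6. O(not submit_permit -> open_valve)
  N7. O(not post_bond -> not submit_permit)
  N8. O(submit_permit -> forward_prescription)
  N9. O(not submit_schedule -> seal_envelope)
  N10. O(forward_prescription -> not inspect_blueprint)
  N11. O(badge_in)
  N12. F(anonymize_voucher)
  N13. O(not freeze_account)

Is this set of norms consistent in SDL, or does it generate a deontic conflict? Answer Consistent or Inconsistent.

Consistent

Premise 3 is O(anonymize_voucher -> freeze_account), but O(anonymize_voucher) is not derivable from the premises, so it does not yield O(freeze_account).
So O(freeze_account) is not derivable, and the apparent clash with O(not freeze_account) does not arise.
A world satisfying every obligation exists (e.g. anonymize_voucher=false, approve_budget=true, badge_in=true, forward_prescription=false, freeze_account=false, inspect_blueprint=true, lock_door=false, open_valve=true, post_bond=false, seal_envelope=true, submit_permit=false, submit_schedule=false); no atom is both obligatory and forbidden, so the set is consistent.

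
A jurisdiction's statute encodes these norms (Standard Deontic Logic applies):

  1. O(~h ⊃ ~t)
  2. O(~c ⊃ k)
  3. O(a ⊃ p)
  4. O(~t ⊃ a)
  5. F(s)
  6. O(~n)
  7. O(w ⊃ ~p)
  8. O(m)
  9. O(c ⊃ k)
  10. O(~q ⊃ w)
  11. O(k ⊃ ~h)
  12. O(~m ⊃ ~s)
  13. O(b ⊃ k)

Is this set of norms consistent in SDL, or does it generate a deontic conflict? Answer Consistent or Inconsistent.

Consistent

Premise 12 is O(~m ⊃ ~s); even if O(~s) held, inferring O(~m) would be affirming the consequent — invalid.
So O(~m) is not derivable, and the apparent clash with O(m) does not arise.
A world satisfying every obligation exists (e.g. a=true, b=false, c=false, h=false, k=true, m=true, n=false, p=true, q=true, s=false, t=false, w=false); no atom is both obligatory and forbidden, so the set is consistent.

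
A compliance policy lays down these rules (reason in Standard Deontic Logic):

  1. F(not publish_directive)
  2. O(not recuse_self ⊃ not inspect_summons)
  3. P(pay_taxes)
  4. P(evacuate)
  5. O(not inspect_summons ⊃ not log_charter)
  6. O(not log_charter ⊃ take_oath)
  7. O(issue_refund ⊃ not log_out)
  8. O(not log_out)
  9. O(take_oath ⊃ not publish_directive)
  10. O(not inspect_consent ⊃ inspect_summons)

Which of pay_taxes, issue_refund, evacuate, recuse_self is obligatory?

Premise 1 is F(not publish_directive), i.e. O(publish_directive).
Premise 9 is O(take_oath ⊃ not publish_directive); contrapositively O(publish_directive ⊃ not take_oath). Since O(publish_directive) holds, K gives O(not take_oath).
Premise 6 is O(not log_charter ⊃ take_oath); contrapositively O(not take_oath ⊃ log_charter). Since O(not take_oath) holds, K gives O(log_charter).
Premise 5 is O(not inspect_summons ⊃ not log_charter); contrapositively O(log_charter ⊃ inspect_summons). Since O(log_charter) holds, K gives O(inspect_summons).
The contrapositive of premise 2 (O(not recuse_self ⊃ not inspect_summons)) is O(inspect_summons ⊃ recuse_self), and O(inspect_summons) is already established, so O(recuse_self).
So O(recuse_self) holds — recuse_self is obligatory. None of the other listed options is made obligatory by any chain of premises.

recuse_self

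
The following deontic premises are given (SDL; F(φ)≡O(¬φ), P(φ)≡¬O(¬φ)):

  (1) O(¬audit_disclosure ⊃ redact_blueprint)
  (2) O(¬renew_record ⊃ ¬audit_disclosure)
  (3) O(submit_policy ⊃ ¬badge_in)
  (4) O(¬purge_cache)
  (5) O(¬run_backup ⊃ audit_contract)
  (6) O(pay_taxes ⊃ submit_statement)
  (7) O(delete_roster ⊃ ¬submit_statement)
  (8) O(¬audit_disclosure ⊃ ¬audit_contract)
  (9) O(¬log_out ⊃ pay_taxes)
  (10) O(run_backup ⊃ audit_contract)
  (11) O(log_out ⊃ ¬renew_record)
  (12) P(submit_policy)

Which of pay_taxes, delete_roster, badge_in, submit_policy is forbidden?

delete_roster

By case analysis on run_backup: premise 10 gives O(run_backup ⊃ audit_contract) and premise 5 gives O(¬run_backup ⊃ audit_contract), so O(audit_contract) either way.
The contrapositive of premise 8 (O(¬audit_disclosure ⊃ ¬audit_contract)) is O(audit_contract ⊃ audit_disclosure), and O(audit_contract) is already established, so O(audit_disclosure).
The contrapositive of premise 2 (O(¬renew_record ⊃ ¬audit_disclosure)) is O(audit_disclosure ⊃ renew_record), and O(audit_disclosure) is already established, so O(renew_record).
Premise 11 is O(log_out ⊃ ¬renew_record); contrapositively O(renew_record ⊃ ¬log_out). Since O(renew_record) holds, K gives O(¬log_out).
From O(¬log_out) and premise 9, O(¬log_out ⊃ pay_taxes), we obtain O(pay_taxes).
From O(pay_taxes) and premise 6, O(pay_taxes ⊃ submit_statement), we obtain O(submit_statement).
The contrapositive of premise 7 (O(delete_roster ⊃ ¬submit_statement)) is O(submit_statement ⊃ ¬delete_roster), and O(submit_statement) is already established, so O(¬delete_roster).
So O(¬delete_roster) holds, i.e. delete_roster is forbidden. None of the other listed options is forbidden under the premises.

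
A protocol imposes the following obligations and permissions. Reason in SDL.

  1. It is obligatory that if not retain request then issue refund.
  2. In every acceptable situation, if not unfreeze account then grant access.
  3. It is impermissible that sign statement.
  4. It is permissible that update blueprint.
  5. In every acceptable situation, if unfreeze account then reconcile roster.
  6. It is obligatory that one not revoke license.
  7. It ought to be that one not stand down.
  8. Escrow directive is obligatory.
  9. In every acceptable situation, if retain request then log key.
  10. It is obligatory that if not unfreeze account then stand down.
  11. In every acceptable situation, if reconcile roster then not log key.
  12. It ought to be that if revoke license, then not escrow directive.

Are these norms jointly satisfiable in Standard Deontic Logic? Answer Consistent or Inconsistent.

Consistent

Premise 12 is O(revoke_license → ¬escrow_directive), but O(revoke_license) is not derivable from the premises, so it does not yield O(¬escrow_directive).
So O(¬escrow_directive) is not derivable, and the apparent clash with O(escrow_directive) does not arise.
A world satisfying every obligation exists (e.g. escrow_directive=true, grant_access=false, issue_refund=true, log_key=false, reconcile_roster=true, retain_request=false, revoke_license=false, sign_statement=false, stand_down=false, unfreeze_account=true, update_blueprint=false); no atom is both obligatory and forbidden, so the set is consistent.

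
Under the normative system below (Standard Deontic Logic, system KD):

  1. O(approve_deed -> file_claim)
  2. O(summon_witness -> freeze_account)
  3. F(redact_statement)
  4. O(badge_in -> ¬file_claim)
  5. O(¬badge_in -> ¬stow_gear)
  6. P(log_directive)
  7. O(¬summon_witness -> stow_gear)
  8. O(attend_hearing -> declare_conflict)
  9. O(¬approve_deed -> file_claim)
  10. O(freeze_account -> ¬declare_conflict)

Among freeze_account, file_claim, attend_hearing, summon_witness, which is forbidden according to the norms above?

attend_hearing

Premises 1 and 9 cover both cases: O(approve_deed -> file_claim) and O(¬approve_deed -> file_claim). Since approve_deed ∨ ¬approve_deed is a tautology, O(file_claim) follows.
Premise 4 is O(badge_in -> ¬file_claim); contrapositively O(file_claim -> ¬badge_in). Since O(file_claim) holds, K gives O(¬badge_in).
From O(¬badge_in) and premise 5, O(¬badge_in -> ¬stow_gear), we obtain O(¬stow_gear).
The contrapositive of premise 7 (O(¬summon_witness -> stow_gear)) is O(¬stow_gear -> summon_witness), and O(¬stow_gear) is already established, so O(summon_witness).
With premise 2, O(summon_witness -> freeze_account), the K-axiom yields O(freeze_account).
From O(freeze_account) and premise 10, O(freeze_account -> ¬declare_conflict), we obtain O(¬declare_conflict).
Premise 8, O(attend_hearing -> declare_conflict), contraposes to O(¬declare_conflict -> ¬attend_hearing); with O(¬declare_conflict) we get O(¬attend_hearing).
So O(¬attend_hearing) holds, i.e. attend_hearing is forbidden. None of the other listed options is forbidden under the premises.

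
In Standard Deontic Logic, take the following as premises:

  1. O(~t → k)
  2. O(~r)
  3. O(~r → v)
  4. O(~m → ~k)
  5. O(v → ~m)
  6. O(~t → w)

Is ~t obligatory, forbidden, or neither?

Premise 2 states O(~r) outright.
With premise 3, O(~r → v), the K-axiom yields O(v).
Premise 5 is O(v → ~m); since O(v), deontic closure gives O(~m).
Premise 4 is O(~m → ~k); since O(~m), deontic closure gives O(~k).
Premise 1 is O(~t → k); contrapositively O(~k → t). Since O(~k) holds, K gives O(t).
Premise 6 does not contribute to this derivation.
Thus O(t), which is F(~t): ~t is forbidden.

Forbidden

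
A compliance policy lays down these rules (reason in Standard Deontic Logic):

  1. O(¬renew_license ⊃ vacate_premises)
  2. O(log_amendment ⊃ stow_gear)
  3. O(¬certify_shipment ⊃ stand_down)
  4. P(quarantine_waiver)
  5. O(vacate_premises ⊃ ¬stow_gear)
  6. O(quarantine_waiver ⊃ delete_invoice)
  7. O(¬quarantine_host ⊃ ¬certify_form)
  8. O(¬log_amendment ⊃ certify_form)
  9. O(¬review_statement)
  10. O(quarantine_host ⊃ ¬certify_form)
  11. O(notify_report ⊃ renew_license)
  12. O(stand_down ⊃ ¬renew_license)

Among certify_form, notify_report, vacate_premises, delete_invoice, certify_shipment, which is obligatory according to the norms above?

certify_shipment

Premises 10 and 7 are O(quarantine_host ⊃ ¬certify_form) and O(¬quarantine_host ⊃ ¬certify_form); every ideal world satisfies quarantine_host or ¬quarantine_host, so in either case ¬certify_form holds — hence O(¬certify_form).
The contrapositive of premise 8 (O(¬log_amendment ⊃ certify_form)) is O(¬certify_form ⊃ log_amendment), and O(¬certify_form) is already established, so O(log_amendment).
With premise 2, O(log_amendment ⊃ stow_gear), the K-axiom yields O(stow_gear).
Premise 5 is O(vacate_premises ⊃ ¬stow_gear); contrapositively O(stow_gear ⊃ ¬vacate_premises). Since O(stow_gear) holds, K gives O(¬vacate_premises).
The contrapositive of premise 1 (O(¬renew_license ⊃ vacate_premises)) is O(¬vacate_premises ⊃ renew_license), and O(¬vacate_premises) is already established, so O(renew_license).
The contrapositive of premise 12 (O(stand_down ⊃ ¬renew_license)) is O(renew_license ⊃ ¬stand_down), and O(renew_license) is already established, so O(¬stand_down).
Premise 3 is O(¬certify_shipment ⊃ stand_down); contrapositively O(¬stand_down ⊃ certify_shipment). Since O(¬stand_down) holds, K gives O(certify_shipment).
So O(certify_shipment) holds — certify_shipment is obligatory. None of the other listed options is made obligatory by any chain of premises.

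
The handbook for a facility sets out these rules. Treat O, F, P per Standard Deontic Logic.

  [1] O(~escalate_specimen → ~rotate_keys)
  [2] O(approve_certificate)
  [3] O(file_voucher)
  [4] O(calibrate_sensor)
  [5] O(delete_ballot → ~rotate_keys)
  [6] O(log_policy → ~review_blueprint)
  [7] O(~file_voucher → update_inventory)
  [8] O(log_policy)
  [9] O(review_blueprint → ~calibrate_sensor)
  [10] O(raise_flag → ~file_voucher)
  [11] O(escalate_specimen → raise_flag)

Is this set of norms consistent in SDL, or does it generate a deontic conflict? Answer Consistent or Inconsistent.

Consistent

Premise 9 is O(review_blueprint → ~calibrate_sensor), but O(review_blueprint) is not derivable from the premises, so it does not yield O(~calibrate_sensor).
So O(~calibrate_sensor) is not derivable, and the apparent clash with O(calibrate_sensor) does not arise.
A world satisfying every obligation exists (e.g. approve_certificate=true, calibrate_sensor=true, delete_ballot=false, escalate_specimen=false, file_voucher=true, log_policy=true, raise_flag=false, review_blueprint=false, rotate_keys=false, update_inventory=false); no atom is both obligatory and forbidden, so the set is consistent.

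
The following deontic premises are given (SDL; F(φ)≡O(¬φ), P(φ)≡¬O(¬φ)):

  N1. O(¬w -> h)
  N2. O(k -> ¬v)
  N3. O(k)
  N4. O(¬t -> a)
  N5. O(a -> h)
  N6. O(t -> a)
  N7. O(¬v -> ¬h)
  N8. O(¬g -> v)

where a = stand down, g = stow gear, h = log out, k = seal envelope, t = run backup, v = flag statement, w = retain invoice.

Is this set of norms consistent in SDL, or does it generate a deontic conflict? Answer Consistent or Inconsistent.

Inconsistent

Premises 4 and 6 are O(¬t -> a) and O(t -> a); every ideal world satisfies ¬t or t, so in either case a holds — hence O(a).
Premise 5 is O(a -> h); since O(a), deontic closure gives O(h).
Premise 7 is O(¬v -> ¬h); contrapositively O(h -> v). Since O(h) holds, K gives O(v).
Premise 2 is O(k -> ¬v); contrapositively O(v -> ¬k). Since O(v) holds, K gives O(¬k).
Yet premise 3 states O(k).
We now have both O(¬k) and O(k) — k is simultaneously obligatory and forbidden, violating the D-axiom.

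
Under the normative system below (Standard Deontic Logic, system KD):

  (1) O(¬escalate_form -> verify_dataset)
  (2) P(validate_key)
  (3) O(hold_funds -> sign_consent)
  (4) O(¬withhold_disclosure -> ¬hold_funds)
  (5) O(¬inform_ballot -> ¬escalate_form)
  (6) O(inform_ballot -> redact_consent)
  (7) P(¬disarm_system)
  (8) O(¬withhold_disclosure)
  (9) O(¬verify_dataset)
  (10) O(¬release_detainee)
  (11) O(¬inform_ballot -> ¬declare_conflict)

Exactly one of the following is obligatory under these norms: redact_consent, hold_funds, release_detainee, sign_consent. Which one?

Premise 9 gives O(¬verify_dataset).
Premise 1 is O(¬escalate_form -> verify_dataset); contrapositively O(¬verify_dataset -> escalate_form). Since O(¬verify_dataset) holds, K gives O(escalate_form).
The contrapositive of premise 5 (O(¬inform_ballot -> ¬escalate_form)) is O(escalate_form -> inform_ballot), and O(escalate_form) is already established, so O(inform_ballot).
Premise 6 is O(inform_ballot -> redact_consent); since O(inform_ballot), deontic closure gives O(redact_consent).
So O(redact_consent) holds — redact_consent is obligatory. None of the other listed options is made obligatory by any chain of premises.

redact_consent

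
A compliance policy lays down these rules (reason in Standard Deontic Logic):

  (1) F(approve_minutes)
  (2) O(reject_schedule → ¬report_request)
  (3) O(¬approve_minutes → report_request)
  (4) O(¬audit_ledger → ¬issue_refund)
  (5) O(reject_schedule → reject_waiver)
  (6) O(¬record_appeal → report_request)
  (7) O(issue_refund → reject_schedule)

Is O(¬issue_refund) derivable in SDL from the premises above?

Yes

F(approve_minutes) at premise 1 means O(¬approve_minutes).
From O(¬approve_minutes) and premise 3, O(¬approve_minutes → report_request), we obtain O(report_request).
Premise 2 is O(reject_schedule → ¬report_request); contrapositively O(report_request → ¬reject_schedule). Since O(report_request) holds, K gives O(¬reject_schedule).
The contrapositive of premise 7 (O(issue_refund → reject_schedule)) is O(¬reject_schedule → ¬issue_refund), and O(¬reject_schedule) is already established, so O(¬issue_refund).
Premises 4, 5, 6 do not contribute to this derivation.
So O(¬issue_refund) follows.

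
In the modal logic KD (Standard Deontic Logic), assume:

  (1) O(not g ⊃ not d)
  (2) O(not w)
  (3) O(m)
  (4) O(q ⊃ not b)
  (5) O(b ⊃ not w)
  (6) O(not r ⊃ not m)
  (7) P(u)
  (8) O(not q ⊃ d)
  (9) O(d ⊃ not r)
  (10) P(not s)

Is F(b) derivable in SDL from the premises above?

Premise 3 gives O(m).
Premise 6 is O(not r ⊃ not m); contrapositively O(m ⊃ r). Since O(m) holds, K gives O(r).
Premise 9 is O(d ⊃ not r); contrapositively O(r ⊃ not d). Since O(r) holds, K gives O(not d).
Premise 8, O(not q ⊃ d), contraposes to O(not d ⊃ q); with O(not d) we get O(q).
Premise 4 is O(q ⊃ not b); since O(q), deontic closure gives O(not b).
Premises 1, 2, 5, 7, 10 do not contribute to this derivation.
So O(not b) holds, i.e. F(b). The claim follows.

Yes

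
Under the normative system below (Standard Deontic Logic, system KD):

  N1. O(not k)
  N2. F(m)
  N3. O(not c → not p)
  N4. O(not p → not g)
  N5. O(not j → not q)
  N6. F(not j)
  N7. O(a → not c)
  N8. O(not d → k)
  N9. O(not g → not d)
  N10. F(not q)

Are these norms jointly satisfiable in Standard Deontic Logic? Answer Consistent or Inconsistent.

Premise 5 is O(not j → not q), but O(not j) is not derivable from the premises, so it does not yield O(not q).
So O(not q) is not derivable, and the apparent clash with O(q) does not arise.
A world satisfying every obligation exists (e.g. a=false, c=true, d=true, g=true, j=true, k=false, m=false, p=true, q=true); no atom is both obligatory and forbidden, so the set is consistent.

Consistent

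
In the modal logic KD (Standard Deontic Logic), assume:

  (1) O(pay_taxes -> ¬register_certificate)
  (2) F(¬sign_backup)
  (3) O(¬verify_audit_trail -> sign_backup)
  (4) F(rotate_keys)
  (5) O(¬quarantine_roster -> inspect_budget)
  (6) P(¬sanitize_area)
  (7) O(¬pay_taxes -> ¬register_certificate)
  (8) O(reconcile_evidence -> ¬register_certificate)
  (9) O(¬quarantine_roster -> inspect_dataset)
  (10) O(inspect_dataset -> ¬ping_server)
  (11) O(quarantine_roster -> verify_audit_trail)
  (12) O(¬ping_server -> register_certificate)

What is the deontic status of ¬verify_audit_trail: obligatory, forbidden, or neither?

Premises 7 and 1 are O(¬pay_taxes -> ¬register_certificate) and O(pay_taxes -> ¬register_certificate); every ideal world satisfies ¬pay_taxes or pay_taxes, so in either case ¬register_certificate holds — hence O(¬register_certificate).
Premise 12, O(¬ping_server -> register_certificate), contraposes to O(¬register_certificate -> ping_server); with O(¬register_certificate) we get O(ping_server).
Premise 10 is O(inspect_dataset -> ¬ping_server); contrapositively O(ping_server -> ¬inspect_dataset). Since O(ping_server) holds, K gives O(¬inspect_dataset).
Premise 9 is O(¬quarantine_roster -> inspect_dataset); contrapositively O(¬inspect_dataset -> quarantine_roster). Since O(¬inspect_dataset) holds, K gives O(quarantine_roster).
Applying K to premise 11 (O(quarantine_roster -> verify_audit_trail)) and O(quarantine_roster) yields O(verify_audit_trail).
Premises 2, 3, 4, 5, 6, 8 do not contribute to this derivation.
Thus O(verify_audit_trail), which is F(¬verify_audit_trail): ¬verify_audit_trail is forbidden.

Forbidden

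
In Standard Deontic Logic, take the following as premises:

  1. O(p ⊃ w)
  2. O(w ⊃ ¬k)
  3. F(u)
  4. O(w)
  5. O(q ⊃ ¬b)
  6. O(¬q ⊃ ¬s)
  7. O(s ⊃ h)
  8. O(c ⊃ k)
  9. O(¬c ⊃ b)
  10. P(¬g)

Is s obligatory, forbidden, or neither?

From premise 4 we have O(w).
Premise 2 is O(w ⊃ ¬k); since O(w), deontic closure gives O(¬k).
Premise 8, O(c ⊃ k), contraposes to O(¬k ⊃ ¬c); with O(¬k) we get O(¬c).
Applying K to premise 9 (O(¬c ⊃ b)) and O(¬c) yields O(b).
Premise 5 is O(q ⊃ ¬b); contrapositively O(b ⊃ ¬q). Since O(b) holds, K gives O(¬q).
Applying K to premise 6 (O(¬q ⊃ ¬s)) and O(¬q) yields O(¬s).
Premises 1, 3, 7, 10 do not contribute to this derivation.
Thus O(¬s), which is F(s): s is forbidden.

Forbidden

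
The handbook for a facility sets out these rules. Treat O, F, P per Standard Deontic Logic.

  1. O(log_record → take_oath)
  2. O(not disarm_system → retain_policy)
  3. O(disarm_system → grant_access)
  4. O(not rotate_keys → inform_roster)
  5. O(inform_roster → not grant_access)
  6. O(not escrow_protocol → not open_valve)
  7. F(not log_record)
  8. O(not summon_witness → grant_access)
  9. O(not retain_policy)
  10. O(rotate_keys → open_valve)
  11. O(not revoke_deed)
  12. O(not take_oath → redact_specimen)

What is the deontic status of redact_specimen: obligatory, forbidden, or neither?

Neither

Premise 12 is O(not take_oath → redact_specimen), but O(not take_oath) is not derivable from the premises, so it does not yield O(redact_specimen).
No premise or chain of K-axiom applications forces O(redact_specimen), and none forces O(not redact_specimen). So redact_specimen is neither obligatory nor forbidden under these norms.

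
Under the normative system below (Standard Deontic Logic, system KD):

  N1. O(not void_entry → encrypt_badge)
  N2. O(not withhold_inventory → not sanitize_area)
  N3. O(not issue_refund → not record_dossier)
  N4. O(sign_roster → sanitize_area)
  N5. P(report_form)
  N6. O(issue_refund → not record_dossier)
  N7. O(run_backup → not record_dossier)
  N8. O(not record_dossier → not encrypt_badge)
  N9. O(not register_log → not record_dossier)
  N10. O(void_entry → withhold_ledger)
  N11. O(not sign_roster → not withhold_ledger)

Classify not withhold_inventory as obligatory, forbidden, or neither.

Forbidden

Premises 6 and 3 are O(issue_refund → not record_dossier) and O(not issue_refund → not record_dossier); every ideal world satisfies issue_refund or not issue_refund, so in either case not record_dossier holds — hence O(not record_dossier).
From O(not record_dossier) and premise 8, O(not record_dossier → not encrypt_badge), we obtain O(not encrypt_badge).
Premise 1 is O(not void_entry → encrypt_badge); contrapositively O(not encrypt_badge → void_entry). Since O(not encrypt_badge) holds, K gives O(void_entry).
With premise 10, O(void_entry → withhold_ledger), the K-axiom yields O(withhold_ledger).
The contrapositive of premise 11 (O(not sign_roster → not withhold_ledger)) is O(withhold_ledger → sign_roster), and O(withhold_ledger) is already established, so O(sign_roster).
Applying K to premise 4 (O(sign_roster → sanitize_area)) and O(sign_roster) yields O(sanitize_area).
The contrapositive of premise 2 (O(not withhold_inventory → not sanitize_area)) is O(sanitize_area → withhold_inventory), and O(sanitize_area) is already established, so O(withhold_inventory).
Premises 5, 7, 9 do not contribute to this derivation.
Thus O(withhold_inventory), which is F(not withhold_inventory): not withhold_inventory is forbidden.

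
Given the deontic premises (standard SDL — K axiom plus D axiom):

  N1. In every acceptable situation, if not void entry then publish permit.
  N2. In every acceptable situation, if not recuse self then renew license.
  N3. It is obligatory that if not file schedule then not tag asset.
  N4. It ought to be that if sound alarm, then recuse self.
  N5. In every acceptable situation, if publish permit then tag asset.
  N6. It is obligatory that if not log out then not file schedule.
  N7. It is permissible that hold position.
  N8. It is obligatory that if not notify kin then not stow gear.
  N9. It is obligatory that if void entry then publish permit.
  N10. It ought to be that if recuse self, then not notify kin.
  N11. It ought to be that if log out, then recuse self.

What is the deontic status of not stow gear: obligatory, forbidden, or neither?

By case analysis on ¬void_entry: premise 1 gives O(¬void_entry → publish_permit) and premise 9 gives O(void_entry → publish_permit), so O(publish_permit) either way.
With premise 5, O(publish_permit → tag_asset), the K-axiom yields O(tag_asset).
The contrapositive of premise 3 (O(¬file_schedule → ¬tag_asset)) is O(tag_asset → file_schedule), and O(tag_asset) is already established, so O(file_schedule).
Premise 6 is O(¬log_out → ¬file_schedule); contrapositively O(file_schedule → log_out). Since O(file_schedule) holds, K gives O(log_out).
Applying K to premise 11 (O(log_out → recuse_self)) and O(log_out) yields O(recuse_self).
With premise 10, O(recuse_self → ¬notify_kin), the K-axiom yields O(¬notify_kin).
With premise 8, O(¬notify_kin → ¬stow_gear), the K-axiom yields O(¬stow_gear).
Premises 2, 4, 7 do not contribute to this derivation.
Hence ¬stow_gear is obligatory.

Obligatory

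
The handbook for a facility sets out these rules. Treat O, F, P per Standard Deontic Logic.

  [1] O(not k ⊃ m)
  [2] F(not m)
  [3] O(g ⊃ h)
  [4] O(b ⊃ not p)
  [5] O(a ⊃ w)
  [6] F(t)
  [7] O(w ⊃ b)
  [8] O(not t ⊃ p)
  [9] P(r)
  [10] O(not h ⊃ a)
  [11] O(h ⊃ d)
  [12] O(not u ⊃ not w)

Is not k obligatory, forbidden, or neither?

Premise 1 is O(not k ⊃ m); even if O(m) held, inferring O(not k) would be affirming the consequent — invalid.
No premise or chain of K-axiom applications forces O(not k), and none forces O(k). So not k is neither obligatory nor forbidden under these norms.

Neither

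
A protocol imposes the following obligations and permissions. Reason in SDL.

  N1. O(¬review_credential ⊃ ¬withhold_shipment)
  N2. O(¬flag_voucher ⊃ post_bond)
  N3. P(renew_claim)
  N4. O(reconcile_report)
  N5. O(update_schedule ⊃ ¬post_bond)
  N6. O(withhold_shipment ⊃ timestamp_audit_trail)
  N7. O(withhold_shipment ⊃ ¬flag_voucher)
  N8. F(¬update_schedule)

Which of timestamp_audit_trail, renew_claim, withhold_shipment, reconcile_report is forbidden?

withhold_shipment

F(¬update_schedule) at premise 8 means O(update_schedule).
From O(update_schedule) and premise 5, O(update_schedule ⊃ ¬post_bond), we obtain O(¬post_bond).
The contrapositive of premise 2 (O(¬flag_voucher ⊃ post_bond)) is O(¬post_bond ⊃ flag_voucher), and O(¬post_bond) is already established, so O(flag_voucher).
The contrapositive of premise 7 (O(withhold_shipment ⊃ ¬flag_voucher)) is O(flag_voucher ⊃ ¬withhold_shipment), and O(flag_voucher) is already established, so O(¬withhold_shipment).
So O(¬withhold_shipment) holds, i.e. withhold_shipment is forbidden. None of the other listed options is forbidden under the premises.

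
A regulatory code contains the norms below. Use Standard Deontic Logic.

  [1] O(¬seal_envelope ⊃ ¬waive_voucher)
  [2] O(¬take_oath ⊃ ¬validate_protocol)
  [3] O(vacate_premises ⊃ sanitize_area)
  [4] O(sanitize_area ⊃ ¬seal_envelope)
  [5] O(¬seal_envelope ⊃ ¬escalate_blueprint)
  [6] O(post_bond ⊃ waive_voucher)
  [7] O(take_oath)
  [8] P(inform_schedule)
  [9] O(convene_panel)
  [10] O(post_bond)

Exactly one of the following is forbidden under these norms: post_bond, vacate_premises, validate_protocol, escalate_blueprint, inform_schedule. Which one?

vacate_premises

Premise 10 states O(post_bond) outright.
From O(post_bond) and premise 6, O(post_bond ⊃ waive_voucher), we obtain O(waive_voucher).
Premise 1 is O(¬seal_envelope ⊃ ¬waive_voucher); contrapositively O(waive_voucher ⊃ seal_envelope). Since O(waive_voucher) holds, K gives O(seal_envelope).
Premise 4 is O(sanitize_area ⊃ ¬seal_envelope); contrapositively O(seal_envelope ⊃ ¬sanitize_area). Since O(seal_envelope) holds, K gives O(¬sanitize_area).
Premise 3 is O(vacate_premises ⊃ sanitize_area); contrapositively O(¬sanitize_area ⊃ ¬vacate_premises). Since O(¬sanitize_area) holds, K gives O(¬vacate_premises).
So O(¬vacate_premises) holds, i.e. vacate_premises is forbidden. None of the other listed options is forbidden under the premises.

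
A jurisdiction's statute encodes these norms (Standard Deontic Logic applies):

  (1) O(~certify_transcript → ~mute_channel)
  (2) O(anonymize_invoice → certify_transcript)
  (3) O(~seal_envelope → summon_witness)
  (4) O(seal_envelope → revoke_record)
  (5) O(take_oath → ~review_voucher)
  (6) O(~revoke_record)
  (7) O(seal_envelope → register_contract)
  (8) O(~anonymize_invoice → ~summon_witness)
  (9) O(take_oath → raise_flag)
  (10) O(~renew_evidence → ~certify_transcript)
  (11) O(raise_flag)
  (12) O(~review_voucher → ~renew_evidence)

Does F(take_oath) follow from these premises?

Yes

Premise 6 gives O(~revoke_record).
Premise 4 is O(seal_envelope → revoke_record); contrapositively O(~revoke_record → ~seal_envelope). Since O(~revoke_record) holds, K gives O(~seal_envelope).
Applying K to premise 3 (O(~seal_envelope → summon_witness)) and O(~seal_envelope) yields O(summon_witness).
Premise 8, O(~anonymize_invoice → ~summon_witness), contraposes to O(summon_witness → anonymize_invoice); with O(summon_witness) we get O(anonymize_invoice).
With premise 2, O(anonymize_invoice → certify_transcript), the K-axiom yields O(certify_transcript).
The contrapositive of premise 10 (O(~renew_evidence → ~certify_transcript)) is O(certify_transcript → renew_evidence), and O(certify_transcript) is already established, so O(renew_evidence).
Premise 12, O(~review_voucher → ~renew_evidence), contraposes to O(renew_evidence → review_voucher); with O(renew_evidence) we get O(review_voucher).
The contrapositive of premise 5 (O(take_oath → ~review_voucher)) is O(review_voucher → ~take_oath), and O(review_voucher) is already established, so O(~take_oath).
Premises 1, 7, 9, 11 do not contribute to this derivation.
So O(~take_oath) holds, i.e. F(take_oath). The claim follows.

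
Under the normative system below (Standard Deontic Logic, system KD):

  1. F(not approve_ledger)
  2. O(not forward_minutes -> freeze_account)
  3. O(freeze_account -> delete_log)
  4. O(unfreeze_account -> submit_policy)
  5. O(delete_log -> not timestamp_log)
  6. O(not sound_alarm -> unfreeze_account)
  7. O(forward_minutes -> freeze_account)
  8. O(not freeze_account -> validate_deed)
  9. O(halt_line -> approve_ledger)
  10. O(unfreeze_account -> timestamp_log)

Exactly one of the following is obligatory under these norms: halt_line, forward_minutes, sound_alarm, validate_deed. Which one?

sound_alarm

Premises 7 and 2 are O(forward_minutes -> freeze_account) and O(not forward_minutes -> freeze_account); every ideal world satisfies forward_minutes or not forward_minutes, so in either case freeze_account holds — hence O(freeze_account).
With premise 3, O(freeze_account -> delete_log), the K-axiom yields O(delete_log).
With premise 5, O(delete_log -> not timestamp_log), the K-axiom yields O(not timestamp_log).
The contrapositive of premise 10 (O(unfreeze_account -> timestamp_log)) is O(not timestamp_log -> not unfreeze_account), and O(not timestamp_log) is already established, so O(not unfreeze_account).
The contrapositive of premise 6 (O(not sound_alarm -> unfreeze_account)) is O(not unfreeze_account -> sound_alarm), and O(not unfreeze_account) is already established, so O(sound_alarm).
So O(sound_alarm) holds — sound_alarm is obligatory. None of the other listed options is made obligatory by any chain of premises.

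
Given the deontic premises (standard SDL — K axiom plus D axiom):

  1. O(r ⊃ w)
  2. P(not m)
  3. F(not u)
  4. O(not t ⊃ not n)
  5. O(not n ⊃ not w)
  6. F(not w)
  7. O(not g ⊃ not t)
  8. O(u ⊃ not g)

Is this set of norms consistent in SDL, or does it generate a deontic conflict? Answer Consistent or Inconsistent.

F(not w) at premise 6 means O(w).
The contrapositive of premise 5 (O(not n ⊃ not w)) is O(w ⊃ n), and O(w) is already established, so O(n).
Premise 4 is O(not t ⊃ not n); contrapositively O(n ⊃ t). Since O(n) holds, K gives O(t).
The contrapositive of premise 7 (O(not g ⊃ not t)) is O(t ⊃ g), and O(t) is already established, so O(g).
The contrapositive of premise 8 (O(u ⊃ not g)) is O(g ⊃ not u), and O(g) is already established, so O(not u).
But premise 3, F(not u), means O(u).
We now have both O(not u) and O(u) — u is simultaneously obligatory and forbidden, violating the D-axiom.

Inconsistent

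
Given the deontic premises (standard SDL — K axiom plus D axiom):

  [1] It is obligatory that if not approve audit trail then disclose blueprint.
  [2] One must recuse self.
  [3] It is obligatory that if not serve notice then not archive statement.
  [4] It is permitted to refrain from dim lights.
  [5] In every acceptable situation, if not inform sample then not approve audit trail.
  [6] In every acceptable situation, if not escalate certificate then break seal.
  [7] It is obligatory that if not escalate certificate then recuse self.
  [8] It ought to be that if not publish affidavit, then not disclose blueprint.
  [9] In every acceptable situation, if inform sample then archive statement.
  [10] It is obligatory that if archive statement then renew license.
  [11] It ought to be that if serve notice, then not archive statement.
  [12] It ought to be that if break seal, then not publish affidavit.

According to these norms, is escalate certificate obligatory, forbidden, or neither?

Premises 3 and 11 are O(¬serve_notice → ¬archive_statement) and O(serve_notice → ¬archive_statement); every ideal world satisfies ¬serve_notice or serve_notice, so in either case ¬archive_statement holds — hence O(¬archive_statement).
Premise 9, O(inform_sample → archive_statement), contraposes to O(¬archive_statement → ¬inform_sample); with O(¬archive_statement) we get O(¬inform_sample).
Premise 5 is O(¬inform_sample → ¬approve_audit_trail); since O(¬inform_sample), deontic closure gives O(¬approve_audit_trail).
Premise 1 is O(¬approve_audit_trail → disclose_blueprint); since O(¬approve_audit_trail), deontic closure gives O(disclose_blueprint).
Premise 8, O(¬publish_affidavit → ¬disclose_blueprint), contraposes to O(disclose_blueprint → publish_affidavit); with O(disclose_blueprint) we get O(publish_affidavit).
Premise 12, O(break_seal → ¬publish_affidavit), contraposes to O(publish_affidavit → ¬break_seal); with O(publish_affidavit) we get O(¬break_seal).
Premise 6, O(¬escalate_certificate → break_seal), contraposes to O(¬break_seal → escalate_certificate); with O(¬break_seal) we get O(escalate_certificate).
Premises 2, 4, 7, 10 do not contribute to this derivation.
Hence escalate_certificate is obligatory.

Obligatory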